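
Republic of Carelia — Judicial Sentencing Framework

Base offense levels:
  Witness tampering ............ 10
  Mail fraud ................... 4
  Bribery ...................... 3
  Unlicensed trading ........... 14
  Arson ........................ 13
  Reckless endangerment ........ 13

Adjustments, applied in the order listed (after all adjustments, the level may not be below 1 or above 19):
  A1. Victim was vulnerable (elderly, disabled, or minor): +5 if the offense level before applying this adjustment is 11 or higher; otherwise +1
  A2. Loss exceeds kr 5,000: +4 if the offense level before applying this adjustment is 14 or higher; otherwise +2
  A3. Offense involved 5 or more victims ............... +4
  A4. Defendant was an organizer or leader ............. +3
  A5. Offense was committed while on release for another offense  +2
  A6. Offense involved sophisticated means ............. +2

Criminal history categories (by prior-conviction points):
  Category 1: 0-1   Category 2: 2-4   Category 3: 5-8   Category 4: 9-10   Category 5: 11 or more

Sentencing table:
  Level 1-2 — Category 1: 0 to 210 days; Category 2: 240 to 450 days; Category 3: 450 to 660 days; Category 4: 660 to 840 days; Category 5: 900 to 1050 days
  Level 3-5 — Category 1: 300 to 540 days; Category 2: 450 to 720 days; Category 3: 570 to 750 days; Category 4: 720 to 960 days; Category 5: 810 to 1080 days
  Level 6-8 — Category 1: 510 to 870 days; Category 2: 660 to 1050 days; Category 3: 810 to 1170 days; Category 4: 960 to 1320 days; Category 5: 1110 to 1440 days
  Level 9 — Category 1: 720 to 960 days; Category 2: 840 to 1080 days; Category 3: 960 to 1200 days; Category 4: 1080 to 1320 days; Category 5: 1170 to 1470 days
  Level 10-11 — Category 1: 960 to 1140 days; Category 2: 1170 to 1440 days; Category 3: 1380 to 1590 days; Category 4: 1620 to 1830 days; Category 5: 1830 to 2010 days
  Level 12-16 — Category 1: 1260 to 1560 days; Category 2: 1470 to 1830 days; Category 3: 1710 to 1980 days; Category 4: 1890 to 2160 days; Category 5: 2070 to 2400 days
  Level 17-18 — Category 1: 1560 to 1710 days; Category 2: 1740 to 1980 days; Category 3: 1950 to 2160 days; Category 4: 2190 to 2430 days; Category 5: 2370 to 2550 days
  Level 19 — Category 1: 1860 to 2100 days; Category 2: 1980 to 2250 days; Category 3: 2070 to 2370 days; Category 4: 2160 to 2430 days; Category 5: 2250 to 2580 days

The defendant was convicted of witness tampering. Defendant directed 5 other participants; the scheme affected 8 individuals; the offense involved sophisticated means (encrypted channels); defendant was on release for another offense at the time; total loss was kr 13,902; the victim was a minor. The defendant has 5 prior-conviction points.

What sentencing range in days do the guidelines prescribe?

2070-2370 days

Base offense level for witness tampering: 10.
A1 applies (level before this adjustment is 10 < 11, so +1): 10 + 1 = 11.
A2 applies (level before this adjustment is 11 < 14, so +2): 11 + 2 = 13.
A3 applies: 13 + 4 = 17.
A4 applies: 17 + 3 = 20.
A5 applies: 20 + 2 = 22.
A6 applies: 22 + 2 = 24.
Level 24 exceeds the maximum of 19; capped at 19.
Final offense level: 19.
Criminal history: 5 prior points → Category 3 (5-8).
Level 19 falls in the 19 band.
Grid: Level 19 × Category 3 = 2070-2370 days.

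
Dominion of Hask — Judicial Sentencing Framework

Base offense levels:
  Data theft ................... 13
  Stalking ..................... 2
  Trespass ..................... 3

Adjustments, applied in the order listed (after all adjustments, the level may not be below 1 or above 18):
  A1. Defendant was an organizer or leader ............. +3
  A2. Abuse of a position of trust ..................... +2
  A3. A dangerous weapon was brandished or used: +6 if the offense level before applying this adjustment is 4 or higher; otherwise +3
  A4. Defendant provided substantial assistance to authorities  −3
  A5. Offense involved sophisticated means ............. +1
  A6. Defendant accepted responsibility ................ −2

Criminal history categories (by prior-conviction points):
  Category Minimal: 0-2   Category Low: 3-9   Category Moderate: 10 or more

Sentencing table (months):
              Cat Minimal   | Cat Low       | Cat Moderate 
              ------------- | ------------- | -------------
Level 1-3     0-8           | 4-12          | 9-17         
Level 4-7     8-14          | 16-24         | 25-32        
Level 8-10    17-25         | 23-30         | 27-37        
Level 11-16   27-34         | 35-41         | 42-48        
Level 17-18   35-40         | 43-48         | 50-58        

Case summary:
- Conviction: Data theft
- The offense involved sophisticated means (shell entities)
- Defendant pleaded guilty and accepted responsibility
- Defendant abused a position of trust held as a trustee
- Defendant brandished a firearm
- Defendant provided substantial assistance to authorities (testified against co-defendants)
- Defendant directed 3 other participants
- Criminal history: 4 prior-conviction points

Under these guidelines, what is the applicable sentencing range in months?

43-48 months

Base offense level for data theft: 13.
A1 applies: 13 + 3 = 16.
A2 applies: 16 + 2 = 18.
A3 applies (level before this adjustment is 18 ≥ 4, so +6): 18 + 6 = 24.
A4 applies: 24 − 3 = 21.
A5 applies: 21 + 1 = 22.
A6 applies: 22 − 2 = 20.
Level 20 exceeds the maximum of 18; capped at 18.
Final offense level: 18.
Criminal history: 4 prior points → Category Low (3-9).
Level 18 falls in the 17-18 band.
Grid: Level 17-18 × Category Low = 43-48 months.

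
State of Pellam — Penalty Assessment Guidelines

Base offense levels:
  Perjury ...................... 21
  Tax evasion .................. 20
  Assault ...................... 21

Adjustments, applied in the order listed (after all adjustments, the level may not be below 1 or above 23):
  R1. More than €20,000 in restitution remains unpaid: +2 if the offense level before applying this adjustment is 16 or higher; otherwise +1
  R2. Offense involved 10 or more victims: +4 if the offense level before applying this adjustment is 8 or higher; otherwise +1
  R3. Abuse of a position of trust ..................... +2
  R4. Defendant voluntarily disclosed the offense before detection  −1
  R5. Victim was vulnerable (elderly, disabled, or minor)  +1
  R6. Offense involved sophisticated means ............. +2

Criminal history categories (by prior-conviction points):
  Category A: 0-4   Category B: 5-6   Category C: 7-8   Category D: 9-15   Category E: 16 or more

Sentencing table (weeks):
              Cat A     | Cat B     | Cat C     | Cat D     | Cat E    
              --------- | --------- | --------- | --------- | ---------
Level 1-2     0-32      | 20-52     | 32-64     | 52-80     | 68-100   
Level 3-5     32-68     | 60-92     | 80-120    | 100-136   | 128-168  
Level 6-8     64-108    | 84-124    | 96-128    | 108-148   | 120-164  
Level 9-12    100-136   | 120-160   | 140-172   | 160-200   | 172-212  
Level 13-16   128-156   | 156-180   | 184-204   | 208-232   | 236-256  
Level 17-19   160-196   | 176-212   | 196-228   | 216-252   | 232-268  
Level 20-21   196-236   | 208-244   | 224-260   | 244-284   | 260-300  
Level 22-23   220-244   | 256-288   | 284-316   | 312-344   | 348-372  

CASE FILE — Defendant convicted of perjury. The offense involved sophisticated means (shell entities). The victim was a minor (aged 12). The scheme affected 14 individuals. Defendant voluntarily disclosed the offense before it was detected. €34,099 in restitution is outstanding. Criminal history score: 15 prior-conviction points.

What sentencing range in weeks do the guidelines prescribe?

Base offense level for perjury: 21.
R1 applies (level before this adjustment is 21 ≥ 16, so +2): 21 + 2 = 23.
R2 applies (level before this adjustment is 23 ≥ 8, so +4): 23 + 4 = 27.
R4 applies: 27 − 1 = 26.
R5 applies: 26 + 1 = 27.
R6 applies: 27 + 2 = 29.
Level 29 exceeds the maximum of 23; capped at 23.
Final offense level: 23.
Criminal history: 15 prior points → Category D (9-15).
Level 23 falls in the 22-23 band.
Grid: Level 22-23 × Category D = 312-344 weeks.

312-344 weeks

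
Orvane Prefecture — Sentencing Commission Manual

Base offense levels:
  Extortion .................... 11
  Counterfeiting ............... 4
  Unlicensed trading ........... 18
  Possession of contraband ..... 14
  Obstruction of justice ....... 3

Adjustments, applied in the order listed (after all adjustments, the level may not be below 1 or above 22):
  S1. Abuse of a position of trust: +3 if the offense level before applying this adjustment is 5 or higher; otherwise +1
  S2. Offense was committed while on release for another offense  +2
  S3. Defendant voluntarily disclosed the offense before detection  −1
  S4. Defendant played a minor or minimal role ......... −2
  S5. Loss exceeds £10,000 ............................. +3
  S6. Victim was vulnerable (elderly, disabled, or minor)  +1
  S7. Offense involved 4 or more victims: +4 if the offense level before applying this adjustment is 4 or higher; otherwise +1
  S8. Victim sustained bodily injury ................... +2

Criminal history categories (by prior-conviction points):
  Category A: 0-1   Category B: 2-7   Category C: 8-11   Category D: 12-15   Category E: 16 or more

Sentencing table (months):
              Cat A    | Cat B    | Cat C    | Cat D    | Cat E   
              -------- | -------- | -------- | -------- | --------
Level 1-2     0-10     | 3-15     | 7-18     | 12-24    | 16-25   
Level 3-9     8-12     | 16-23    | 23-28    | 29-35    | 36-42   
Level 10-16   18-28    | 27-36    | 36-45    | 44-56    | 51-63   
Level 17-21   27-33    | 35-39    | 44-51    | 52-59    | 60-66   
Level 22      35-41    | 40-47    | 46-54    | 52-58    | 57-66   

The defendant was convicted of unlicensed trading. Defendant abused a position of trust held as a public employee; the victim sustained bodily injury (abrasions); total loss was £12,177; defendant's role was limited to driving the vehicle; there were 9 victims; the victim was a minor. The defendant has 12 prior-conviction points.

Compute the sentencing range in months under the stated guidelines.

Base offense level for unlicensed trading: 18.
S1 applies (level before this adjustment is 18 ≥ 5, so +3): 18 + 3 = 21.
S2 does not apply.
S3 does not apply.
S4 applies: 21 − 2 = 19.
S5 applies: 19 + 3 = 22.
S6 applies: 22 + 1 = 23.
S7 applies (level before this adjustment is 23 ≥ 4, so +4): 23 + 4 = 27.
S8 applies: 27 + 2 = 29.
Level 29 exceeds the maximum of 22; capped at 22.
Final offense level: 22.
Criminal history: 12 prior points → Category D (12-15).
Level 22 falls in the 22 band.
Grid: Level 22 × Category D = 52-58 months.

52-58 months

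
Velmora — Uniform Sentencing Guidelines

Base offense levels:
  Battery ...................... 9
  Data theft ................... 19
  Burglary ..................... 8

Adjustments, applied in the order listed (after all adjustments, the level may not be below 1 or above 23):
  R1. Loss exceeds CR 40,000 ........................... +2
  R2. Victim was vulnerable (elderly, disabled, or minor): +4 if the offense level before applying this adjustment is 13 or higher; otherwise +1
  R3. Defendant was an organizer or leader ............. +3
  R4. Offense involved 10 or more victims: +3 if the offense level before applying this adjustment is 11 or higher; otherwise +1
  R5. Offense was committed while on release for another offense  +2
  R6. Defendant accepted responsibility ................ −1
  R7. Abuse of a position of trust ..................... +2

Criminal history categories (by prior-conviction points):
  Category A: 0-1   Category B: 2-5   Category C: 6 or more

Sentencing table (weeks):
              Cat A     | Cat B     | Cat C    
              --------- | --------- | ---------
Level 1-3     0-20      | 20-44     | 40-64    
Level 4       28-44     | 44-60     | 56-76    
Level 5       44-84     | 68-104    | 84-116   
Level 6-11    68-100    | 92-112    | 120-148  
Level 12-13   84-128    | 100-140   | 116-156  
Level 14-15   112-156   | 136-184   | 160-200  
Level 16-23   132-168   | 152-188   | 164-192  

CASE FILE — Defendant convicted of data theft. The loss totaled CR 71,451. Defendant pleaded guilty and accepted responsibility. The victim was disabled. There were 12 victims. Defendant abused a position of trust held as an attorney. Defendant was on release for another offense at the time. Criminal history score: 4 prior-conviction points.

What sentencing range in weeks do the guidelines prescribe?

152-188 weeks

Base offense level for data theft: 19.
R1 applies: 19 + 2 = 21.
R2 applies (level before this adjustment is 21 ≥ 13, so +4): 21 + 4 = 25.
R4 applies (level before this adjustment is 25 ≥ 11, so +3): 25 + 3 = 28.
R5 applies: 28 + 2 = 30.
R6 applies: 30 − 1 = 29.
R7 applies: 29 + 2 = 31.
Level 31 exceeds the maximum of 23; capped at 23.
Final offense level: 23.
Criminal history: 4 prior points → Category B (2-5).
Level 23 falls in the 16-23 band.
Grid: Level 16-23 × Category B = 152-188 weeks.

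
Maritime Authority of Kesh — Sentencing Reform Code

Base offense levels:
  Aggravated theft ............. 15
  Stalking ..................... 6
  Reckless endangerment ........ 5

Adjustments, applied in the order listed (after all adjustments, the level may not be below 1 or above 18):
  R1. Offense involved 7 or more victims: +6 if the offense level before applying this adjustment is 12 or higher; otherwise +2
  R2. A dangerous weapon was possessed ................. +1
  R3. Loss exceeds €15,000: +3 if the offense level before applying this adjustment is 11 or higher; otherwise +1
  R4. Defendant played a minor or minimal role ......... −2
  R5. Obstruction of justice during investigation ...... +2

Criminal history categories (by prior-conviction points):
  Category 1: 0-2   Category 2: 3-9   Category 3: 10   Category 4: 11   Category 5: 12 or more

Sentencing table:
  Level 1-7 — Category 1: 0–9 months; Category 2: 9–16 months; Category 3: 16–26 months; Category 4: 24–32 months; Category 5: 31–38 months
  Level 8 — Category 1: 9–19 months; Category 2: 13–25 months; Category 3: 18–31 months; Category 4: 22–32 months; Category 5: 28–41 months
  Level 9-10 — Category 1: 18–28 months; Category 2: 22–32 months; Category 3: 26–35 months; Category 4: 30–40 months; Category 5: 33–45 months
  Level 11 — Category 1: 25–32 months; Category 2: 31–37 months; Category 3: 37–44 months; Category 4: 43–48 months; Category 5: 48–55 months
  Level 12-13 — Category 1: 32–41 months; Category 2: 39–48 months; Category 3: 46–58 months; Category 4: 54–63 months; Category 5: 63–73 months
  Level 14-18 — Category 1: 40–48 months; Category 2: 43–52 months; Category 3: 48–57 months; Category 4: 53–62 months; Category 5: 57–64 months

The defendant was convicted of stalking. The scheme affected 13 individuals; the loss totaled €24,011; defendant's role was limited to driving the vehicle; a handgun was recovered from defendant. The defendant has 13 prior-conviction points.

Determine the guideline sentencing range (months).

28-41 months

Base offense level for stalking: 6.
R1 applies (level before this adjustment is 6 < 12, so +2): 6 + 2 = 8.
R2 applies: 8 + 1 = 9.
R3 applies (level before this adjustment is 9 < 11, so +1): 9 + 1 = 10.
R4 applies: 10 − 2 = 8.
R5 does not apply.
Final offense level: 8.
Criminal history: 13 prior points → Category 5 (12+).
Level 8 falls in the 8 band.
Grid: Level 8 × Category 5 = 28-41 months.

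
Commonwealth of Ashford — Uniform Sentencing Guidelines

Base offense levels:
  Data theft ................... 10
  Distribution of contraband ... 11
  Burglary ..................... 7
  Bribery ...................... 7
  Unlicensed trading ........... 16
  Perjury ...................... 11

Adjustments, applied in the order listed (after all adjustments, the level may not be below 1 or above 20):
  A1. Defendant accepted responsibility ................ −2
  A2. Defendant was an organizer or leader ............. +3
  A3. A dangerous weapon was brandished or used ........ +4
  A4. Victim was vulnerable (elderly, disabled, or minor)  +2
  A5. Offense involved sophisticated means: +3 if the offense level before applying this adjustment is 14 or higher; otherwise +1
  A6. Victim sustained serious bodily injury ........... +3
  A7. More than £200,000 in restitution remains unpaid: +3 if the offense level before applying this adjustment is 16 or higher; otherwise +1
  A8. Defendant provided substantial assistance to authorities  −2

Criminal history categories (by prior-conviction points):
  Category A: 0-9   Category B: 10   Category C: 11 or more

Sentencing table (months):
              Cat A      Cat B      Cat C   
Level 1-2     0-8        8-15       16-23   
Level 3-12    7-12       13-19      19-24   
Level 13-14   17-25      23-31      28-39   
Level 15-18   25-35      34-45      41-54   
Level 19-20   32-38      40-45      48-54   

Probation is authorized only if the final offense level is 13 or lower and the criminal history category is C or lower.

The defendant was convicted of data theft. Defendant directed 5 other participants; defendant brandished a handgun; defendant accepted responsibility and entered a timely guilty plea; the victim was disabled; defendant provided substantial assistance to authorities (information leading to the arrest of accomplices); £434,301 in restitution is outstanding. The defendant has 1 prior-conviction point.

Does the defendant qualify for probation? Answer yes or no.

Base offense level for data theft: 10.
A1 applies: 10 − 2 = 8.
A2 applies: 8 + 3 = 11.
A3 applies: 11 + 4 = 15.
A4 applies: 15 + 2 = 17.
A6 does not apply.
A7 applies (level before this adjustment is 17 ≥ 16, so +3): 17 + 3 = 20.
A8 applies: 20 − 2 = 18.
Final offense level: 18.
Criminal history: 1 prior point → Category A (0-9).
Level 18 falls in the 15-18 band.
Grid: Level 15-18 × Category A = 25-35 months.
Probation check: level 18 > 13 and category A ≤ C → not eligible.

No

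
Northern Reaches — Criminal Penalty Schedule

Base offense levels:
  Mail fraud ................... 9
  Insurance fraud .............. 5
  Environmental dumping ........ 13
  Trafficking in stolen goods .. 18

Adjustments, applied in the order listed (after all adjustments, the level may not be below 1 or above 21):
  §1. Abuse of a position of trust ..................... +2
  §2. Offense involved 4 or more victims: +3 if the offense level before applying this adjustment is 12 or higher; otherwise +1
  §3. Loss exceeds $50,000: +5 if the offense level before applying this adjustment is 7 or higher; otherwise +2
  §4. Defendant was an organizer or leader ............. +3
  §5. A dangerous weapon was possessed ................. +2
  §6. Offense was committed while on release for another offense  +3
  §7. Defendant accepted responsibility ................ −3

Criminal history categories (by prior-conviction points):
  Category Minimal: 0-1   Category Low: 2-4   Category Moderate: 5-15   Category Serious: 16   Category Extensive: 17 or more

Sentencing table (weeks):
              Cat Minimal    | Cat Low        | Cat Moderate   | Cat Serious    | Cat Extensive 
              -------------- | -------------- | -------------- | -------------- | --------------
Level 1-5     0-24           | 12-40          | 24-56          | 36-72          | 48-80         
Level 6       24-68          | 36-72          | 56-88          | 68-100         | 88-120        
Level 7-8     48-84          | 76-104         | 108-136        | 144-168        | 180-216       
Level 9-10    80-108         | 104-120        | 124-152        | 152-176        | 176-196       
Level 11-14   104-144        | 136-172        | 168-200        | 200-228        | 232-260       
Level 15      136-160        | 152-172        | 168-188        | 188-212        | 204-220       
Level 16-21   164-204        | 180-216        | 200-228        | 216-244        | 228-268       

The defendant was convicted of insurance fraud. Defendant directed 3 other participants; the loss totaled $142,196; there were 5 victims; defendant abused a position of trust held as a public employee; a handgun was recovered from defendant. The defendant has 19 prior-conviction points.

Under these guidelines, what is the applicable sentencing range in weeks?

Base offense level for insurance fraud: 5.
§1 applies: 5 + 2 = 7.
§2 applies (level before this adjustment is 7 < 12, so +1): 7 + 1 = 8.
§3 applies (level before this adjustment is 8 ≥ 7, so +5): 8 + 5 = 13.
§4 applies: 13 + 3 = 16.
§5 applies: 16 + 2 = 18.
Final offense level: 18.
Criminal history: 19 prior points → Category Extensive (17+).
Level 18 falls in the 16-21 band.
Grid: Level 16-21 × Category Extensive = 228-268 weeks.

228-268 weeks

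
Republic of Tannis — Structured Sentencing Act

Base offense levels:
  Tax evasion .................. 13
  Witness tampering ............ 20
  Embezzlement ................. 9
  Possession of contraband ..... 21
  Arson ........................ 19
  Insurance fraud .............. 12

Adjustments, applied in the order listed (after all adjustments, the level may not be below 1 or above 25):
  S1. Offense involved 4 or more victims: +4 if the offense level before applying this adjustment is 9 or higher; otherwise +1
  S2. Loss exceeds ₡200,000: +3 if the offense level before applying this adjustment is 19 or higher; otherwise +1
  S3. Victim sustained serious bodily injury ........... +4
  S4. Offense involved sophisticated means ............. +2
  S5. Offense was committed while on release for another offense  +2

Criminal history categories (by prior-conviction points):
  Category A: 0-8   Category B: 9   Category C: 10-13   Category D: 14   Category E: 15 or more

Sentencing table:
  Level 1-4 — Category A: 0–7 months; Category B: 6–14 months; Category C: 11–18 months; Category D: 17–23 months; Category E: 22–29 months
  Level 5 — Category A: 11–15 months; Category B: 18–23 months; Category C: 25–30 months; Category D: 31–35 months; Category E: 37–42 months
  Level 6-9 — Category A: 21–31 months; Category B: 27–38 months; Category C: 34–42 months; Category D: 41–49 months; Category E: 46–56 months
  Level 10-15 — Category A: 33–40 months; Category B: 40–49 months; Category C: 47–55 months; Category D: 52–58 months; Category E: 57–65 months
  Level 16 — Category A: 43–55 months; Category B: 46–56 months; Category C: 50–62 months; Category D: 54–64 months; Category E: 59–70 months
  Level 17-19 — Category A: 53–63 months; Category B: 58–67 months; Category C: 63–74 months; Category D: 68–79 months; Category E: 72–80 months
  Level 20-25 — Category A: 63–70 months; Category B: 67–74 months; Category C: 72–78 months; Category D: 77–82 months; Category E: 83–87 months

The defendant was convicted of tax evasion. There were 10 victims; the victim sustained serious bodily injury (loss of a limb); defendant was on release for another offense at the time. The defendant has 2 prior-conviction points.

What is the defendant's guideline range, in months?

63-70 months

Base offense level for tax evasion: 13.
S1 applies (level before this adjustment is 13 ≥ 9, so +4): 13 + 4 = 17.
S2 does not apply.
S3 applies: 17 + 4 = 21.
S5 applies: 21 + 2 = 23.
Final offense level: 23.
Criminal history: 2 prior points → Category A (0-8).
Level 23 falls in the 20-25 band.
Grid: Level 20-25 × Category A = 63-70 months.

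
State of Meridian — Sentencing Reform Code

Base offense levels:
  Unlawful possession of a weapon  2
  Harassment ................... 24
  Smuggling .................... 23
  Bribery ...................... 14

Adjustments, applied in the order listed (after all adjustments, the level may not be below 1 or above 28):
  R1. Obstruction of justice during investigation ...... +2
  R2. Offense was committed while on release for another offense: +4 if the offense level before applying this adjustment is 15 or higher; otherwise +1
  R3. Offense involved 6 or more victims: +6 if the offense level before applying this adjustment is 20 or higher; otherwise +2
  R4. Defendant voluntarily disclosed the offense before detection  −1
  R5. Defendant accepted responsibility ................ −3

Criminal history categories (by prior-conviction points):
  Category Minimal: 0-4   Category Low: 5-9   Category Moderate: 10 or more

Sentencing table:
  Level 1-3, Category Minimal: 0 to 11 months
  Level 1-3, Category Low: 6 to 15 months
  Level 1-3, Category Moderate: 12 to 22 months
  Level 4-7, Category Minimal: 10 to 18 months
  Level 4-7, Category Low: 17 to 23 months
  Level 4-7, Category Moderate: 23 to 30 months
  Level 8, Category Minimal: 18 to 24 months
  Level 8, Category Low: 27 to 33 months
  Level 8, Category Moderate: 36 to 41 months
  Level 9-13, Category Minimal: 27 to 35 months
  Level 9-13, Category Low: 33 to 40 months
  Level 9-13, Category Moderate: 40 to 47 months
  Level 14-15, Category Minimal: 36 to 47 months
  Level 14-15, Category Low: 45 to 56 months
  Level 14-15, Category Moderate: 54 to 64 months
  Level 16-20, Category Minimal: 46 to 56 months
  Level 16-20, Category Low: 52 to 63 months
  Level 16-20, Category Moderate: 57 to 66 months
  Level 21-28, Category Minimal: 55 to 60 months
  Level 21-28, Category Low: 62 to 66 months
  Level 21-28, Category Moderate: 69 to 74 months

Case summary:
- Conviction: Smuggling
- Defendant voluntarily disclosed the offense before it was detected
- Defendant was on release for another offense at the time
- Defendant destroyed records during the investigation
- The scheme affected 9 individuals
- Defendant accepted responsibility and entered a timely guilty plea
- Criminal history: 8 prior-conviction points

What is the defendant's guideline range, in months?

62-66 months

Base offense level for smuggling: 23.
R1 applies: 23 + 2 = 25.
R2 applies (level before this adjustment is 25 ≥ 15, so +4): 25 + 4 = 29.
R3 applies (level before this adjustment is 29 ≥ 20, so +6): 29 + 6 = 35.
R4 applies: 35 − 1 = 34.
R5 applies: 34 − 3 = 31.
Level 31 exceeds the maximum of 28; capped at 28.
Final offense level: 28.
Criminal history: 8 prior points → Category Low (5-9).
Level 28 falls in the 21-28 band.
Grid: Level 21-28 × Category Low = 62-66 months.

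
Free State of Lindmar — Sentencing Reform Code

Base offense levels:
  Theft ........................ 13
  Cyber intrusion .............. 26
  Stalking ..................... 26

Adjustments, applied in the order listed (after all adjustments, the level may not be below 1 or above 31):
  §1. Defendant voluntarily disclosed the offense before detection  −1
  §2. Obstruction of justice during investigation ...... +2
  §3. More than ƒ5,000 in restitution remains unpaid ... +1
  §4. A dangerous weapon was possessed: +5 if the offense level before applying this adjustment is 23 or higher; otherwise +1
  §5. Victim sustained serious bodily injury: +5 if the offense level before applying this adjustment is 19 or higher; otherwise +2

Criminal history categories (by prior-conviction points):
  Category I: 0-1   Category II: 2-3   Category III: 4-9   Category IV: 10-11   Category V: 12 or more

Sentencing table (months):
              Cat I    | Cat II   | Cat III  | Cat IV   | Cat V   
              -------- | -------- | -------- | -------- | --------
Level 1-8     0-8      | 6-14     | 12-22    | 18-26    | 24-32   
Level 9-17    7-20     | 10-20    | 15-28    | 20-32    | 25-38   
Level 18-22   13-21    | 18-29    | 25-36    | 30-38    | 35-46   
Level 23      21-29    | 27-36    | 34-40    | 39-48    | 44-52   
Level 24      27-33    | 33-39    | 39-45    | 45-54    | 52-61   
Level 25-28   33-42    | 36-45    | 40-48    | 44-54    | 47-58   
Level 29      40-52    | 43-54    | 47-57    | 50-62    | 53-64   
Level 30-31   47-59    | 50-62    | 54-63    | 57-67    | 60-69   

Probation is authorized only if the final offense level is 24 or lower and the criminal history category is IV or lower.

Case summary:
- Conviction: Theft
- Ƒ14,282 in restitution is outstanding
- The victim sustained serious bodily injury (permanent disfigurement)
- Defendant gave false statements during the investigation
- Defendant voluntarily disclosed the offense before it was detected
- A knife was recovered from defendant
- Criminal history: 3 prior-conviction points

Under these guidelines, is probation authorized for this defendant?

Base offense level for theft: 13.
§1 applies: 13 − 1 = 12.
§2 applies: 12 + 2 = 14.
§3 applies: 14 + 1 = 15.
§4 applies (level before this adjustment is 15 < 23, so +1): 15 + 1 = 16.
§5 applies (level before this adjustment is 16 < 19, so +2): 16 + 2 = 18.
Final offense level: 18.
Criminal history: 3 prior points → Category II (2-3).
Level 18 falls in the 18-22 band.
Grid: Level 18-22 × Category II = 18-29 months.
Probation check: level 18 ≤ 24 and category II ≤ IV → eligible.

Yes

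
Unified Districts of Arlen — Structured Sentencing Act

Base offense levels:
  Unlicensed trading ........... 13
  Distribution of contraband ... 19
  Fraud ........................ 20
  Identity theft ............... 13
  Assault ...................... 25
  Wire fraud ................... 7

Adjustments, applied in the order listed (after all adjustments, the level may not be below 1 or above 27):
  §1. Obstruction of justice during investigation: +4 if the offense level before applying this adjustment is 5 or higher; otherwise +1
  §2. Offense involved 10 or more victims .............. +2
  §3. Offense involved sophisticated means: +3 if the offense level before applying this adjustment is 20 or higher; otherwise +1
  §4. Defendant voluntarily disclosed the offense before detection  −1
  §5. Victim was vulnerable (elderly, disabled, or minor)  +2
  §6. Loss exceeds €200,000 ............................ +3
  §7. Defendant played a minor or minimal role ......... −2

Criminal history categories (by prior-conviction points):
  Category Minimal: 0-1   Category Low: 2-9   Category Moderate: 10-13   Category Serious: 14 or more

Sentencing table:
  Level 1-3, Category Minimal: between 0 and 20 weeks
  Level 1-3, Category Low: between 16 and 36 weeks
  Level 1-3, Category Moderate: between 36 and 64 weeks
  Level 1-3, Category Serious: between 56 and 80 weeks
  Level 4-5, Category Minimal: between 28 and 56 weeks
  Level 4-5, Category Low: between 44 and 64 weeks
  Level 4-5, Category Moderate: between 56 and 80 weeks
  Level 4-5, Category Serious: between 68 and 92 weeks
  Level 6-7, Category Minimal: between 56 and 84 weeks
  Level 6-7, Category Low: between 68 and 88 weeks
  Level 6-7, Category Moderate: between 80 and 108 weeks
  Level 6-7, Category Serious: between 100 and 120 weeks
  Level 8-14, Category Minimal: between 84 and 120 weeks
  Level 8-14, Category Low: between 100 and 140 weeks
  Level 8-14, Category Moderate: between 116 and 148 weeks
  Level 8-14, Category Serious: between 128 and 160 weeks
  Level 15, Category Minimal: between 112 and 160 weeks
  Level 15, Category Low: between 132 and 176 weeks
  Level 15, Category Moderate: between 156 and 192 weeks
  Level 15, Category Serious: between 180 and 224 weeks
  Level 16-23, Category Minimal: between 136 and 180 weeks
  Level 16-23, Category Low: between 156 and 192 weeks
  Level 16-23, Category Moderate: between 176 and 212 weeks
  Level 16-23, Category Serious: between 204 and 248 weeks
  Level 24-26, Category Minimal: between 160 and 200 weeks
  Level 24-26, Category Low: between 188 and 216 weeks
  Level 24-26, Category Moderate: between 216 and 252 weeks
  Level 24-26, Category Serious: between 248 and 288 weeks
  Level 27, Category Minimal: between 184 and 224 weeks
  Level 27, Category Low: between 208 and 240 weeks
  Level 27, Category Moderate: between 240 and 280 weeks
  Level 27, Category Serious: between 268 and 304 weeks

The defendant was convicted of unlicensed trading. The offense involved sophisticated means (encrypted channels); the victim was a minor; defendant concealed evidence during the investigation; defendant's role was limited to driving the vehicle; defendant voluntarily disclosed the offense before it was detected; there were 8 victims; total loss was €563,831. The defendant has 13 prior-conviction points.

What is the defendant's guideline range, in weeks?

176-212 weeks

Base offense level for unlicensed trading: 13.
§1 applies (level before this adjustment is 13 ≥ 5, so +4): 13 + 4 = 17.
§2 does not apply.
§3 applies (level before this adjustment is 17 < 20, so +1): 17 + 1 = 18.
§4 applies: 18 − 1 = 17.
§5 applies: 17 + 2 = 19.
§6 applies: 19 + 3 = 22.
§7 applies: 22 − 2 = 20.
Final offense level: 20.
Criminal history: 13 prior points → Category Moderate (10-13).
Level 20 falls in the 16-23 band.
Grid: Level 16-23 × Category Moderate = 176-212 weeks.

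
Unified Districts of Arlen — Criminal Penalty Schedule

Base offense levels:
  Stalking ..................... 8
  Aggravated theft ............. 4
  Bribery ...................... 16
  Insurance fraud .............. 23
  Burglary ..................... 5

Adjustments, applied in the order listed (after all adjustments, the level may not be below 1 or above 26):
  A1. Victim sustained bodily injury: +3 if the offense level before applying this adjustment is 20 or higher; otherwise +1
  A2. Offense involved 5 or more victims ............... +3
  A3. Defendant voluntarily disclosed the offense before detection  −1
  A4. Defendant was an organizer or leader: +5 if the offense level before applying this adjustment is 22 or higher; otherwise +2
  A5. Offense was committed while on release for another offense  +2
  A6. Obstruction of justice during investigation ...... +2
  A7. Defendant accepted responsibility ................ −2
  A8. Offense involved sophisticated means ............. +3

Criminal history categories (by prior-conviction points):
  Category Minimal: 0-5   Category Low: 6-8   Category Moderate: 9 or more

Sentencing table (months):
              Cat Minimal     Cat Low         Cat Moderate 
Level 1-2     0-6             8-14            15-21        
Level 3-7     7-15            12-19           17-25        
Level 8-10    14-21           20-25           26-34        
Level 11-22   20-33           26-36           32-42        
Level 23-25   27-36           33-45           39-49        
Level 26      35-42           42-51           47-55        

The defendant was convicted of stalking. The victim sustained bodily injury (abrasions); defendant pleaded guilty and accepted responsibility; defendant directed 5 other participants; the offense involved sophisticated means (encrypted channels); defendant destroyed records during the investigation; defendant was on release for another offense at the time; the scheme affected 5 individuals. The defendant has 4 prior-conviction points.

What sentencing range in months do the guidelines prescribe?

20-33 months

Base offense level for stalking: 8.
A1 applies (level before this adjustment is 8 < 20, so +1): 8 + 1 = 9.
A2 applies: 9 + 3 = 12.
A3 does not apply.
A4 applies (level before this adjustment is 12 < 22, so +2): 12 + 2 = 14.
A5 applies: 14 + 2 = 16.
A6 applies: 16 + 2 = 18.
A7 applies: 18 − 2 = 16.
A8 applies: 16 + 3 = 19.
Final offense level: 19.
Criminal history: 4 prior points → Category Minimal (0-5).
Level 19 falls in the 11-22 band.
Grid: Level 11-22 × Category Minimal = 20-33 months.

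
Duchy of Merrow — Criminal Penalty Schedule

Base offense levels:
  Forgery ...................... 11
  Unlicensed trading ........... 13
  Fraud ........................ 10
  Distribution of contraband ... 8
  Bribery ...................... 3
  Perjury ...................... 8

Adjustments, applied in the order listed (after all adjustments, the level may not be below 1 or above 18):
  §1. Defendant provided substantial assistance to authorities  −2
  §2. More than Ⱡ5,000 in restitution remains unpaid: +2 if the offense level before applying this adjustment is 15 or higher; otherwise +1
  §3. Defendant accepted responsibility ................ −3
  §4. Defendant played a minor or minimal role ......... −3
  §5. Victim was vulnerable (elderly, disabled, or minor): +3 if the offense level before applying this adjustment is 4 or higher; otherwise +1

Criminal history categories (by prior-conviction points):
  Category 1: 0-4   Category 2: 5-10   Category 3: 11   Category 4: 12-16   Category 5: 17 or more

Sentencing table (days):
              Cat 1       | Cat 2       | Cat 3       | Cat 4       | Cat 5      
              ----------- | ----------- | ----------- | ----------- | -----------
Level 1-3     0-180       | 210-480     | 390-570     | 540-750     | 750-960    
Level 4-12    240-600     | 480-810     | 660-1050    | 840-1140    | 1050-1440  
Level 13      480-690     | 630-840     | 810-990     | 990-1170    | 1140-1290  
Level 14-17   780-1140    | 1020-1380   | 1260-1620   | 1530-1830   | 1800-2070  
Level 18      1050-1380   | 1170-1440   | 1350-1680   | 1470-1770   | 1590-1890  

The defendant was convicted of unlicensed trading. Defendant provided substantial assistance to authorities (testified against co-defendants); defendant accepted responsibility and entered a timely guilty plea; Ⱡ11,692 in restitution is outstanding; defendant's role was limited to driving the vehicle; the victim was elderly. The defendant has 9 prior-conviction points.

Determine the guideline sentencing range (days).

480-810 days

Base offense level for unlicensed trading: 13.
§1 applies: 13 − 2 = 11.
§2 applies (level before this adjustment is 11 < 15, so +1): 11 + 1 = 12.
§3 applies: 12 − 3 = 9.
§4 applies: 9 − 3 = 6.
§5 applies (level before this adjustment is 6 ≥ 4, so +3): 6 + 3 = 9.
Final offense level: 9.
Criminal history: 9 prior points → Category 2 (5-10).
Level 9 falls in the 4-12 band.
Grid: Level 4-12 × Category 2 = 480-810 days.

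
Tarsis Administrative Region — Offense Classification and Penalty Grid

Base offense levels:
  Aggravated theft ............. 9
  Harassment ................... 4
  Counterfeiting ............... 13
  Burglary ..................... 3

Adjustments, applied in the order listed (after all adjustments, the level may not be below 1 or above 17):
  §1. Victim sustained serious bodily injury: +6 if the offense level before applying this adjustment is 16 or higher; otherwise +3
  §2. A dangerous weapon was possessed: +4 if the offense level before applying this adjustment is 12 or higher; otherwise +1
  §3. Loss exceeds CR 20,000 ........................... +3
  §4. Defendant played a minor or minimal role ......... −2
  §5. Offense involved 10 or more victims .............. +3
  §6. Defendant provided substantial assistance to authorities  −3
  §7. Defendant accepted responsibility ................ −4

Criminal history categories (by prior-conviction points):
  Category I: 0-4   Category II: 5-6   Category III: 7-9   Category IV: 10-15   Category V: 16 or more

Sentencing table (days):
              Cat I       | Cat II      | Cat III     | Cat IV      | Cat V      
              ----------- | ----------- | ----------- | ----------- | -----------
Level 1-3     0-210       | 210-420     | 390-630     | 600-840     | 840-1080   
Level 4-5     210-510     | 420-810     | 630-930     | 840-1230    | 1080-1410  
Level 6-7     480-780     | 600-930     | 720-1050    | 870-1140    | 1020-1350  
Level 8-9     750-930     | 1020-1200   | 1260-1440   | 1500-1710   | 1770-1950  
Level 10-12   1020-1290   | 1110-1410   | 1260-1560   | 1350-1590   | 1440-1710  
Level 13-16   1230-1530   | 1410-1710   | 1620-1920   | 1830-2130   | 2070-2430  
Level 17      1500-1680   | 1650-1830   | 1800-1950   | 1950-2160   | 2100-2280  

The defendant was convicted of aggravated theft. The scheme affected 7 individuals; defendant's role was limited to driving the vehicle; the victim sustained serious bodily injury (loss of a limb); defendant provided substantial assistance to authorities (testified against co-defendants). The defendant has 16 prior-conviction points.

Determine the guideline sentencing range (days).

1020-1350 days

Base offense level for aggravated theft: 9.
§1 applies (level before this adjustment is 9 < 16, so +3): 9 + 3 = 12.
§3 does not apply.
§4 applies: 12 − 2 = 10.
§6 applies: 10 − 3 = 7.
§7 does not apply.
Final offense level: 7.
Criminal history: 16 prior points → Category V (16+).
Level 7 falls in the 6-7 band.
Grid: Level 6-7 × Category V = 1020-1350 days.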